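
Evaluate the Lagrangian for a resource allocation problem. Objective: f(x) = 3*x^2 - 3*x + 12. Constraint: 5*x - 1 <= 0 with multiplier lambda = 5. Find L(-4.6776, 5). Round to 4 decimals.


Step 1: Evaluate f(x).
f(-4.6776) = 3*(-4.6776)^2 - 3*(-4.6776) + 12 = 91.6726
Step 2: Evaluate g(x).
g(-4.6776) = 5*-4.6776 - 1 = -24.388
Step 3: Compute Lagrangian.
L = 91.6726 + 5*-24.388 = -30.2674


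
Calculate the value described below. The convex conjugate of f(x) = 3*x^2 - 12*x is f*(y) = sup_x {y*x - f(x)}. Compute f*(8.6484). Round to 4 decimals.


f*(y) = sup_x {y*x - a*x^2 - b*x} = sup_x {(y-b)*x - a*x^2}
FOC: (y - b) - 2a*x = 0 => x* = (y - b)/(2a)
x* = (8.6484 + 12)/(2*3) = 3.4414
f*(8.6484) = (y-b)^2/(4a) = (8.6484 + 12)^2/(4*3)
= 426.3564/12 = 35.5297


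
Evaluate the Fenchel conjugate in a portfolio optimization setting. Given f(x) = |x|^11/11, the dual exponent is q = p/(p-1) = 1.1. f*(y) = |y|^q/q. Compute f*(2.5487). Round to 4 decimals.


The conjugate exponent q satisfies 1/p + 1/q = 1.
p = 11, so q = 11/(11 - 1) = 1.1
|y|^q = 2.5487^1.1 = 2.7987
f*(2.5487) = 2.7987 / 1.1 = 2.5442


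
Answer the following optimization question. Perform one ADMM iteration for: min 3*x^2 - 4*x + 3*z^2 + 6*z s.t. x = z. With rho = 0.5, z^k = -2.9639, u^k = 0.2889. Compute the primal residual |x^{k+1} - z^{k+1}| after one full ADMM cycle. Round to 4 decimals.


ADMM iteration with rho = 0.5, z^k = -2.9639, u^k = 0.2889
Step 1: x-update.
Minimize 3*x^2 - 4*x + (0.5/2)*(x + 2.9639 + 0.2889)^2
FOC: (2*3 + 0.5)*x = 4 + 0.5*(-2.9639 - 0.2889)
x^{k+1} = 0.3652
Step 2: z-update.
Minimize 3*z^2 + 6*z + (0.5/2)*(0.3652 - z + 0.2889)^2
FOC: (2*3 + 0.5)*z = -6 + 0.5*(0.3652 + 0.2889)
z^{k+1} = -0.8728
Step 3: u-update.
u^{k+1} = 0.2889 + 0.3652 + 0.8728 = 1.5268
Step 4: Primal residual = |0.3652 + 0.8728| = 1.2379


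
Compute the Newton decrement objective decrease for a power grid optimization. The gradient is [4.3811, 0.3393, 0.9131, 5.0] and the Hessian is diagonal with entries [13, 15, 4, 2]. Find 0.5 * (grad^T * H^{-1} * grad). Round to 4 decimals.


Step 1: H is diagonal, so H^(-1) * g = [0.337, 0.0226, 0.2283, 2.5].
Step 2: g^T H^(-1) g = sum_i g_i^2 / H_ii
  = (4.3811)^2/13 + (0.3393)^2/15 + (0.9131)^2/4 + (5.0)^2/2
  = 1.4765 + 0.0077 + 0.2084 + 12.5 = 14.1926
Step 3: Objective decrease = 0.5 * g^T H^(-1) g = 7.0963


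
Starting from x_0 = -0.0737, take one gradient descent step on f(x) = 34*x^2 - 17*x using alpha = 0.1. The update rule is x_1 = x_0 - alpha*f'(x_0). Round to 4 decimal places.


We compute the gradient at x_0 and apply the update.
f'(x) = 68*x - 17
f'(-0.0737) = 68*-0.0737 - 17 = -22.0116
x_1 = -0.0737 - 0.1*-22.0116 = 2.1275


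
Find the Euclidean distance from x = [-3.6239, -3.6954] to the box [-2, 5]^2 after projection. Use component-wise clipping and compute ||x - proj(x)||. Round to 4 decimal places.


Project each component onto [-2, 5].
clip(-3.6239) = -2.0, clip(-3.6954) = -2.0
Projection = [-2.0, -2.0]
Squared diffs: [2.6371, 2.8744]
Distance = sqrt(5.5115) = 2.3476


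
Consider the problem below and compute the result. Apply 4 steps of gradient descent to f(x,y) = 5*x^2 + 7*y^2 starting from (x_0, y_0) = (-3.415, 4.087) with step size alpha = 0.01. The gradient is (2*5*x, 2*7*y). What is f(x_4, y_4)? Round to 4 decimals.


Gradient descent on f(x,y) = 5*x^2 + 7*y^2.
Starting point: (-3.415, 4.087), alpha = 0.01
Step 1: grad_x = 2*5*-3.415 = -34.15, grad_y = 2*7*4.087 = 57.218
  x_1 = -3.415 - 0.01*-34.15 = -3.0735
  y_1 = 4.087 - 0.01*57.218 = 3.5148
Step 2: grad_x = 2*5*-3.0735 = -30.735, grad_y = 2*7*3.5148 = 49.2075
  x_2 = -3.0735 - 0.01*-30.735 = -2.7662
  y_2 = 3.5148 - 0.01*49.2075 = 3.0227
Step 3: grad_x = 2*5*-2.7662 = -27.6615, grad_y = 2*7*3.0227 = 42.3184
  x_3 = -2.7662 - 0.01*-27.6615 = -2.4895
  y_3 = 3.0227 - 0.01*42.3184 = 2.5996
Step 4: grad_x = 2*5*-2.4895 = -24.8954, grad_y = 2*7*2.5996 = 36.3939
  x_4 = -2.4895 - 0.01*-24.8954 = -2.2406
  y_4 = 2.5996 - 0.01*36.3939 = 2.2356
f(-2.2406, 2.2356) = 5*(-2.2406)^2 + 7*2.2356^2 = 60.0871


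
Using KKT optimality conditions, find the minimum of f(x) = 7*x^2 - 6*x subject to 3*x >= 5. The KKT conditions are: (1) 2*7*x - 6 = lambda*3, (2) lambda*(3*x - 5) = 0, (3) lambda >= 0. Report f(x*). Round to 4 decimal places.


Step 1: Try lambda = 0 (constraint inactive).
x_unc = 6/(2*7) = 0.4286
Check: 3*0.4286 = 1.2858 < 5 -- violated!
Step 2: Constraint must be active: 3*x = 5
x* = 5/3 = 1.6667 (rounded; the exact value 5/3 is used below)
lambda = (2*7*(5/3) - 6)/3 = 5.7778
Step 3: Compute optimal value.
f(x*) = 7*(5/3)^2 - 6*(5/3) = 9.4444


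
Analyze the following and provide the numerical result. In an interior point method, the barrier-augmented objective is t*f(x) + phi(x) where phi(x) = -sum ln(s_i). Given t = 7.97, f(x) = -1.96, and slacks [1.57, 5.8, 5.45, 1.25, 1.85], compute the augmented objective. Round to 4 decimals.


Step 1: Compute log-barrier.
ln values: [0.4511, 1.7579, 1.6956, 0.2231, 0.6152]
phi = -(0.4511 + 1.7579 + 1.6956 + 0.2231 + 0.6152) = -4.7429
Step 2: Compute augmented objective.
t*f(x) = 7.97*-1.96 = -15.6212
Total = -15.6212 - 4.7429 = -20.3641


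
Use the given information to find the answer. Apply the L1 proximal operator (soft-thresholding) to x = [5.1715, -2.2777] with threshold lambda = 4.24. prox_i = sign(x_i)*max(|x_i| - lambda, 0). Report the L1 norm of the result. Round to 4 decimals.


Soft-thresholding with lambda = 4.24:
prox(5.1715) = sign(5.1715)*max(|5.1715| - 4.24, 0) = 0.9315
prox(-2.2777) = sign(-2.2777)*max(|-2.2777| - 4.24, 0) = 0.0
prox(x) = [0.9315, 0.0]
||prox(x)||_1 = 0.9315 + 0.0 = 0.9315


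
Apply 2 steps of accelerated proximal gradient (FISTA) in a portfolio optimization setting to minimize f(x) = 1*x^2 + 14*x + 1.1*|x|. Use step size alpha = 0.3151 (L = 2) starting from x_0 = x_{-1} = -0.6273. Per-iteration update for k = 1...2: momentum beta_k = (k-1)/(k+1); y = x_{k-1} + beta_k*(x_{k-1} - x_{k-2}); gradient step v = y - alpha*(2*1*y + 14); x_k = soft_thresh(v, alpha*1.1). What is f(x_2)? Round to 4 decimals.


FISTA on f(x) = 1*x^2 + 14*x + 1.1*|x|
L = 2, alpha = 0.3151
Iteration 1: beta = 0.0, y = -0.6273 + 0.0*(-0.6273 + 0.6273) = -0.6273
  grad(y) = 12.7454, v = y - alpha*grad = -4.6434
  prox(v) = soft_thresh(-4.6434, 0.3466) = -4.2968
Iteration 2: beta = 0.3333, y = -4.2968 + 0.3333*(-4.2968 + 0.6273) = -5.5199
  grad(y) = 2.9602, v = y - alpha*grad = -6.4527
  prox(v) = soft_thresh(-6.4527, 0.3466) = -6.1061
f(x_2) = 1*(-6.1061)^2 + 14*(-6.1061) + 1.1*|-6.1061| = -41.4842


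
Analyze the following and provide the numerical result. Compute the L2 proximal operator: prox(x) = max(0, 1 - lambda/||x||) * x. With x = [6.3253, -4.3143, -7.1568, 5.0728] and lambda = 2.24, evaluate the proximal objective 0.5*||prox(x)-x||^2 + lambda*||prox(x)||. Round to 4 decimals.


Step 1: Compute ||x||.
||x|| = 11.6437
Step 2: Compute scaling factor.
scale = max(0, 1 - 2.24/11.6437) = 0.8076
Step 3: prox(x) = [5.1084, -3.4843, -5.78, 4.0969]
||prox(x)|| = 9.4037
Step 4: Proximal objective.
0.5*||prox-x||^2 = 2.5088
lambda*||prox|| = 21.0643
Total = 23.5731


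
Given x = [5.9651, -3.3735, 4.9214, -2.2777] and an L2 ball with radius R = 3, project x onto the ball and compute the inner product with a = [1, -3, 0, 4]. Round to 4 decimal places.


Step 1: Compute ||x|| (intermediates to 6 decimals).
||x|| = sqrt(5.9651^2 + (-3.3735)^2 + 4.9214^2 + (-2.2777)^2) = 8.739051
Step 2: Project.
Since ||x|| > R, scale = R/||x|| = 3/8.739051 = 0.343287, proj(x) = scale * x
proj(x) = [2.047741, -1.158079, 1.689453, -0.781905]
Step 3: Dot product.
a^T * proj(x) = 1*2.047741 - 3*(-1.158079) + 0*1.689453 + 4*(-0.781905) = 2.3944


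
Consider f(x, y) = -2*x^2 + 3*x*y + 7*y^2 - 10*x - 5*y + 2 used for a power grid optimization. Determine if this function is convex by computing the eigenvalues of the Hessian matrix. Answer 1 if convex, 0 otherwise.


The Hessian of f(x,y) = -2*x^2 + 3*x*y + 7*y^2 - 10*x - 5*y + 2 is:
H = [[-4, 3], [3, 14]]
Trace = -4 + 14 = 10
Determinant = -4*14 - (3)^2 = -65
Discriminant = (10)^2 - 4*-65 = 360.0
Eigenvalues: lambda_1 = -4.4868, lambda_2 = 14.4868
The function is not convex.

0


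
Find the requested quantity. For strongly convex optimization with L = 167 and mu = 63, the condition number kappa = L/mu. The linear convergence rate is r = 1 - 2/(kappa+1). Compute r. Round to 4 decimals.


Step 1: Compute the condition number.
kappa = L/mu = 167/63 = 2.6508
Step 2: Compute the convergence rate.
r = 1 - 2/(kappa + 1) = 1 - 2*mu/(L + mu) = (L - mu)/(L + mu) = 104/230 = 0.4522


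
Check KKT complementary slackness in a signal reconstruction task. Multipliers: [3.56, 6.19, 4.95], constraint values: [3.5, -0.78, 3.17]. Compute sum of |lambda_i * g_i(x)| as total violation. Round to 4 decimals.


KKT complementary slackness check:
lambda_1 * g_1 = 3.56 * 3.5 = 12.46
lambda_2 * g_2 = 6.19 * -0.78 = -4.8282
lambda_3 * g_3 = 4.95 * 3.17 = 15.6915
Total violation = 12.46 + 4.8282 + 15.6915 = 32.9797


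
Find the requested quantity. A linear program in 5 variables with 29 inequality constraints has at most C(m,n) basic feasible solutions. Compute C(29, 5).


Each vertex corresponds to some choice of n active constraints out of m, so the number of vertices is at most C(m, n) = m! / (n!(m-n)!).
m = 29, n = 5
Numerator: 29 * 28 * 27 * 26 * 25
Denominator: 5! = 120
C(29, 5) = 118755


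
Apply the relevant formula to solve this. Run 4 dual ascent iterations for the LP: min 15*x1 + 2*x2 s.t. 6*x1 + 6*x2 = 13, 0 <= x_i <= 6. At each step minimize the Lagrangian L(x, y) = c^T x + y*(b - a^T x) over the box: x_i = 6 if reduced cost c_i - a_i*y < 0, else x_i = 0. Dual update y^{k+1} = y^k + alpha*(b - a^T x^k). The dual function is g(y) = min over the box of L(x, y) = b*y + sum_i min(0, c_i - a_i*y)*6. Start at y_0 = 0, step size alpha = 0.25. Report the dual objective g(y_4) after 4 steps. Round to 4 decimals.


Dual ascent for LP: min 15*x1 + 2*x2, 6*x1 + 6*x2 = 13, 0 <= x_i <= 6
Step 1: y^k = 0.0, reduced costs: (15.0, 2.0)
  x^k = (0.0, 0.0), subgradient = b - a^T x = 13.0
  y^{k+1} = 0.0 + 0.25*13.0 = 3.25
Step 2: y^k = 3.25, reduced costs: (-4.5, -17.5)
  x^k = (6.0, 6.0), subgradient = b - a^T x = -59.0
  y^{k+1} = 3.25 + 0.25*-59.0 = -11.5
Step 3: y^k = -11.5, reduced costs: (84.0, 71.0)
  x^k = (0.0, 0.0), subgradient = b - a^T x = 13.0
  y^{k+1} = -11.5 + 0.25*13.0 = -8.25
Step 4: y^k = -8.25, reduced costs: (64.5, 51.5)
  x^k = (0.0, 0.0), subgradient = b - a^T x = 13.0
  y^{k+1} = -8.25 + 0.25*13.0 = -5.0
Dual objective at y_4 = -5.0: reduced costs (45.0, 32.0), box minimizer x = (0.0, 0.0)
g(y_4) = b*y + (c1 - a1*y)*x1 + (c2 - a2*y)*x2 = 13*(-5.0) + 45.0*0.0 + 32.0*0.0 = -65.0 + 0.0 + 0.0 = -65.0


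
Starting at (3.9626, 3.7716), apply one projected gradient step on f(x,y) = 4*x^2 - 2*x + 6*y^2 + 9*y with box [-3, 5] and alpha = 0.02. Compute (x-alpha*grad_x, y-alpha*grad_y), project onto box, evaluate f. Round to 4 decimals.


Step 1: Compute gradient at (3.9626, 3.7716).
grad_x = 2*4*3.9626 - 2 = 29.7008
grad_y = 2*6*3.7716 + 9 = 54.2592
Step 2: Gradient step.
x_raw = 3.9626 - 0.02*29.7008 = 3.3686
y_raw = 3.7716 - 0.02*54.2592 = 2.6864
Step 3: Project onto [-3, 5].
x_proj = clip(3.3686) = 3.3686
y_proj = clip(2.6864) = 2.6864
Step 4: Evaluate f.
f(3.3686, 2.6864) = 106.131


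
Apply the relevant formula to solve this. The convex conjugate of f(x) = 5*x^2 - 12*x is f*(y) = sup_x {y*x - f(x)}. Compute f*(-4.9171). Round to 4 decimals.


f*(y) = sup_x {y*x - a*x^2 - b*x} = sup_x {(y-b)*x - a*x^2}
FOC: (y - b) - 2a*x = 0 => x* = (y - b)/(2a)
x* = (-4.9171 + 12)/(2*5) = 0.7083
f*(-4.9171) = (y-b)^2/(4a) = (-4.9171 + 12)^2/(4*5)
= 50.1675/20 = 2.5084


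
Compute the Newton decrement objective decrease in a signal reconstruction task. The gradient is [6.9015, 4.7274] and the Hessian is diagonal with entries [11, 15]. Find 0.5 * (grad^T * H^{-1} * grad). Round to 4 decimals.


Step 1: H is diagonal, so H^(-1) * g = [0.6274, 0.3152].
Step 2: g^T H^(-1) g = sum_i g_i^2 / H_ii
  = (6.9015)^2/11 + (4.7274)^2/15
  = 4.3301 + 1.4899 = 5.82
Step 3: Objective decrease = 0.5 * g^T H^(-1) g = 2.91


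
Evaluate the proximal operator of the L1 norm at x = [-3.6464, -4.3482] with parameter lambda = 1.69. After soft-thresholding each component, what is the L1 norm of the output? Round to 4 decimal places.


Soft-thresholding with lambda = 1.69:
prox(-3.6464) = sign(-3.6464)*max(|-3.6464| - 1.69, 0) = -1.9564
prox(-4.3482) = sign(-4.3482)*max(|-4.3482| - 1.69, 0) = -2.6582
prox(x) = [-1.9564, -2.6582]
||prox(x)||_1 = 1.9564 + 2.6582 = 4.6146


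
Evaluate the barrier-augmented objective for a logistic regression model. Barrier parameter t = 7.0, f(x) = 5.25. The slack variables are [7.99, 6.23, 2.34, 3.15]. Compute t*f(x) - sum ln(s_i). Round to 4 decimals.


Step 1: Compute log-barrier.
ln values: [2.0782, 1.8294, 0.8502, 1.1474]
phi = -(2.0782 + 1.8294 + 0.8502 + 1.1474) = -5.9051
Step 2: Compute augmented objective.
t*f(x) = 7.0*5.25 = 36.75
Total = 36.75 - 5.9051 = 30.8449


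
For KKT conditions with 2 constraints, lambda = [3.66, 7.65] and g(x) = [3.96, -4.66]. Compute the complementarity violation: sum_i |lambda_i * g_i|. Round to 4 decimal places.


KKT complementary slackness check:
lambda_1 * g_1 = 3.66 * 3.96 = 14.4936
lambda_2 * g_2 = 7.65 * -4.66 = -35.649
Total violation = 14.4936 + 35.649 = 50.1426


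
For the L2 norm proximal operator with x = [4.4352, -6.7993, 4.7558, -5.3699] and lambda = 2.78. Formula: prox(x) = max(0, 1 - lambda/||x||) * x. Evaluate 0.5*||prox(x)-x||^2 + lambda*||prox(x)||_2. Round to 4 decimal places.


Step 1: Compute ||x||.
||x|| = 10.833
Step 2: Compute scaling factor.
scale = max(0, 1 - 2.78/10.833) = 0.7434
Step 3: prox(x) = [3.297, -5.0544, 3.5354, -3.9919]
||prox(x)|| = 8.053
Step 4: Proximal objective.
0.5*||prox-x||^2 = 3.8642
lambda*||prox|| = 22.3873
Total = 26.2517


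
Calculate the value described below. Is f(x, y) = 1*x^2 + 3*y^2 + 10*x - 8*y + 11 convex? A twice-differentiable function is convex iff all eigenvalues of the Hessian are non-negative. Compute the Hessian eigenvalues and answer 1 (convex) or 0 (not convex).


The Hessian of f(x,y) = 1*x^2 + 3*y^2 + 10*x - 8*y + 11 is:
H = [[2, 0], [0, 6]]
Trace = 2 + 6 = 8
Determinant = 2*6 - (0)^2 = 12
Discriminant = (8)^2 - 4*12 = 16.0
Eigenvalues: lambda_1 = 2.0, lambda_2 = 6.0
The function is convex.

1


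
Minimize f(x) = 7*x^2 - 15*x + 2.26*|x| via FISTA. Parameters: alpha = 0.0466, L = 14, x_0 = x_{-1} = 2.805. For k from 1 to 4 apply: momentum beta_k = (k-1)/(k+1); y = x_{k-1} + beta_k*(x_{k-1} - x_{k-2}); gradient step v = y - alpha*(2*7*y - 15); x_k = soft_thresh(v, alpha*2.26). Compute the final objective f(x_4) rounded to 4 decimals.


FISTA on f(x) = 7*x^2 - 15*x + 2.26*|x|
L = 14, alpha = 0.0466
Iteration 1: beta = 0.0, y = 2.805 + 0.0*(2.805 - 2.805) = 2.805
  grad(y) = 24.27, v = y - alpha*grad = 1.674
  prox(v) = soft_thresh(1.674, 0.1053) = 1.5687
Iteration 2: beta = 0.3333, y = 1.5687 + 0.3333*(1.5687 - 2.805) = 1.1566
  grad(y) = 1.1924, v = y - alpha*grad = 1.101
  prox(v) = soft_thresh(1.101, 0.1053) = 0.9957
Iteration 3: beta = 0.5, y = 0.9957 + 0.5*(0.9957 - 1.5687) = 0.7092
  grad(y) = -5.0708, v = y - alpha*grad = 0.9455
  prox(v) = soft_thresh(0.9455, 0.1053) = 0.8402
Iteration 4: beta = 0.6, y = 0.8402 + 0.6*(0.8402 - 0.9957) = 0.7469
  grad(y) = -4.5433, v = y - alpha*grad = 0.9586
  prox(v) = soft_thresh(0.9586, 0.1053) = 0.8533
f(x_4) = 7*0.8533^2 - 15*0.8533 + 2.26*|0.8533| = -5.7742


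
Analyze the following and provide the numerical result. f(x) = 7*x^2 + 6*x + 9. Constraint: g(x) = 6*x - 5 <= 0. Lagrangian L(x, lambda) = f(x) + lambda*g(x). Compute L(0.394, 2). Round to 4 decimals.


Step 1: Evaluate f(x).
f(0.394) = 7*0.394^2 + 6*0.394 + 9 = 12.4507
Step 2: Evaluate g(x).
g(0.394) = 6*0.394 - 5 = -2.636
Step 3: Compute Lagrangian.
L = 12.4507 + 2*-2.636 = 7.1787


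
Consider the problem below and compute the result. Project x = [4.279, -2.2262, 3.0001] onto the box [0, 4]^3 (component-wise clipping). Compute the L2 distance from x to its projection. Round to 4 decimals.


Project each component onto [0, 4].
clip(4.279) = 4.0, clip(-2.2262) = 0.0, clip(3.0001) = 3.0001
Projection = [4.0, 0.0, 3.0001]
Squared diffs: [0.0778, 4.956, 0.0]
Distance = sqrt(5.0338) = 2.2436


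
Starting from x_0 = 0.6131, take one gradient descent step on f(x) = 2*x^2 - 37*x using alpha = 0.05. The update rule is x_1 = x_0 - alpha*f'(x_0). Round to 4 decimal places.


We compute the gradient at x_0 and apply the update.
f'(x) = 4*x - 37
f'(0.6131) = 4*0.6131 - 37 = -34.5476
x_1 = 0.6131 - 0.05*-34.5476 = 2.3405


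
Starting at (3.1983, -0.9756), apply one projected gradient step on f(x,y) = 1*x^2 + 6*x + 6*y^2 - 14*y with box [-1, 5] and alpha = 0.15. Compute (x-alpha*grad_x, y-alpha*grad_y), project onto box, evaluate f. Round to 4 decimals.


Step 1: Compute gradient at (3.1983, -0.9756).
grad_x = 2*1*3.1983 + 6 = 12.3966
grad_y = 2*6*-0.9756 - 14 = -25.7072
Step 2: Gradient step.
x_raw = 3.1983 - 0.15*12.3966 = 1.3388
y_raw = -0.9756 - 0.15*-25.7072 = 2.8805
Step 3: Project onto [-1, 5].
x_proj = clip(1.3388) = 1.3388
y_proj = clip(2.8805) = 2.8805
Step 4: Evaluate f.
f(1.3388, 2.8805) = 19.2815


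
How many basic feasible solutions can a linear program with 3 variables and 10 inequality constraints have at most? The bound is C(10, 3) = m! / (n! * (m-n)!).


Each vertex corresponds to some choice of n active constraints out of m, so the number of vertices is at most C(m, n) = m! / (n!(m-n)!).
m = 10, n = 3
Numerator: 10 * 9 * 8
Denominator: 3! = 6
C(10, 3) = 120


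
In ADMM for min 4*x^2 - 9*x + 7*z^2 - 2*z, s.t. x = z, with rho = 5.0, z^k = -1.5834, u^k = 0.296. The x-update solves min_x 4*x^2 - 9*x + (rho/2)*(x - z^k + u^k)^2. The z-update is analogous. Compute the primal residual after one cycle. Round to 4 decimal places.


ADMM iteration with rho = 5.0, z^k = -1.5834, u^k = 0.296
Step 1: x-update.
Minimize 4*x^2 - 9*x + (5.0/2)*(x + 1.5834 + 0.296)^2
FOC: (2*4 + 5.0)*x = 9 + 5.0*(-1.5834 - 0.296)
x^{k+1} = -0.0305
Step 2: z-update.
Minimize 7*z^2 - 2*z + (5.0/2)*(-0.0305 - z + 0.296)^2
FOC: (2*7 + 5.0)*z = 2 + 5.0*(-0.0305 + 0.296)
z^{k+1} = 0.1751
Step 3: u-update.
u^{k+1} = 0.296 - 0.0305 - 0.1751 = 0.0903
Step 4: Primal residual = |-0.0305 - 0.1751| = 0.2057


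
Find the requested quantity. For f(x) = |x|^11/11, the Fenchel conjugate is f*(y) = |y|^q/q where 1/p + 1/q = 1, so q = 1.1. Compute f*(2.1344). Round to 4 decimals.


The conjugate exponent q satisfies 1/p + 1/q = 1.
p = 11, so q = 11/(11 - 1) = 1.1
|y|^q = 2.1344^1.1 = 2.3025
f*(2.1344) = 2.3025 / 1.1 = 2.0932


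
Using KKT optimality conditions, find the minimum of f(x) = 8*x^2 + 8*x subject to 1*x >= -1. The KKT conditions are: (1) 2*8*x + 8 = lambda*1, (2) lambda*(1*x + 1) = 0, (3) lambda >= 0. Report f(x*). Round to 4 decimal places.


Step 1: Try lambda = 0 (constraint inactive).
Stationarity: 2*8*x + 8 = 0
x* = -8/(2*8) = -0.5
Check constraint: 1*-0.5 = -0.5 >= -1 -- satisfied.
Step 2: Compute optimal value.
f(x*) = 8*(-0.5)^2 + 8*(-0.5) = -2.0


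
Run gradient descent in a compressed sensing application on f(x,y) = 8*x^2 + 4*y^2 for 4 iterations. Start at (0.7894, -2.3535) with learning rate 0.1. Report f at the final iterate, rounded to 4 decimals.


Gradient descent on f(x,y) = 8*x^2 + 4*y^2.
Starting point: (0.7894, -2.3535), alpha = 0.1
Step 1: grad_x = 2*8*0.7894 = 12.6304, grad_y = 2*4*-2.3535 = -18.828
  x_1 = 0.7894 - 0.1*12.6304 = -0.4736
  y_1 = -2.3535 - 0.1*-18.828 = -0.4707
Step 2: grad_x = 2*8*-0.4736 = -7.5782, grad_y = 2*4*-0.4707 = -3.7656
  x_2 = -0.4736 - 0.1*-7.5782 = 0.2842
  y_2 = -0.4707 - 0.1*-3.7656 = -0.0941
Step 3: grad_x = 2*8*0.2842 = 4.5469, grad_y = 2*4*-0.0941 = -0.7531
  x_3 = 0.2842 - 0.1*4.5469 = -0.1705
  y_3 = -0.0941 - 0.1*-0.7531 = -0.0188
Step 4: grad_x = 2*8*-0.1705 = -2.7282, grad_y = 2*4*-0.0188 = -0.1506
  x_4 = -0.1705 - 0.1*-2.7282 = 0.1023
  y_4 = -0.0188 - 0.1*-0.1506 = -0.0038
f(0.1023, -0.0038) = 8*0.1023^2 + 4*(-0.0038)^2 = 0.0838


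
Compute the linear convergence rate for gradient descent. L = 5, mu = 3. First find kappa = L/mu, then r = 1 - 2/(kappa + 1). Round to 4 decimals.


Step 1: Compute the condition number.
kappa = L/mu = 5/3 = 1.6667
Step 2: Compute the convergence rate.
r = 1 - 2/(kappa + 1) = 1 - 2*mu/(L + mu) = (L - mu)/(L + mu) = 2/8 = 0.25


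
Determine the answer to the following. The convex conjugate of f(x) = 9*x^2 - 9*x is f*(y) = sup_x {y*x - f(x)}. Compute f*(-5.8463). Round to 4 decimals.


f*(y) = sup_x {y*x - a*x^2 - b*x} = sup_x {(y-b)*x - a*x^2}
FOC: (y - b) - 2a*x = 0 => x* = (y - b)/(2a)
x* = (-5.8463 + 9)/(2*9) = 0.1752
f*(-5.8463) = (y-b)^2/(4a) = (-5.8463 + 9)^2/(4*9)
= 9.9458/36 = 0.2763


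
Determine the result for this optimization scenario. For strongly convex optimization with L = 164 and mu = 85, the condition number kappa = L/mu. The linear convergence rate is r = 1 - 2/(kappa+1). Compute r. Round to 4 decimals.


Step 1: Compute the condition number.
kappa = L/mu = 164/85 = 1.9294
Step 2: Compute the convergence rate.
r = 1 - 2/(kappa + 1) = 1 - 2*mu/(L + mu) = (L - mu)/(L + mu) = 79/249 = 0.3173


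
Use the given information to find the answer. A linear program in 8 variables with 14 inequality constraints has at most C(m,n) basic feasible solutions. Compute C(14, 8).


Each vertex corresponds to some choice of n active constraints out of m, so the number of vertices is at most C(m, n) = m! / (n!(m-n)!).
m = 14, n = 8
Numerator: 14 * 13 * 12 * 11 * 10 * 9 * 8 * 7
Denominator: 8! = 40320
C(14, 8) = 3003


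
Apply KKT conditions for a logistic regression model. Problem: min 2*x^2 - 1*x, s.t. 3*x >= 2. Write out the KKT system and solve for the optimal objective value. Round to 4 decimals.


Step 1: Try lambda = 0 (constraint inactive).
x_unc = 1/(2*2) = 0.25
Check: 3*0.25 = 0.75 < 2 -- violated!
Step 2: Constraint must be active: 3*x = 2
x* = 2/3 = 0.6667 (rounded; the exact value 2/3 is used below)
lambda = (2*2*(2/3) - 1)/3 = 0.5556
Step 3: Compute optimal value.
f(x*) = 2*(2/3)^2 - 1*(2/3) = 0.2222


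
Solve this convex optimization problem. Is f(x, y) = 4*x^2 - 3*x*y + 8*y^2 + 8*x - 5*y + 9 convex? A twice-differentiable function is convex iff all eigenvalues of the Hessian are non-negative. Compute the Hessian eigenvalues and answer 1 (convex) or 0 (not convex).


The Hessian of f(x,y) = 4*x^2 - 3*x*y + 8*y^2 + 8*x - 5*y + 9 is:
H = [[8, -3], [-3, 16]]
Trace = 8 + 16 = 24
Determinant = 8*16 - (-3)^2 = 119
Discriminant = (24)^2 - 4*119 = 100.0
Eigenvalues: lambda_1 = 7.0, lambda_2 = 17.0
The function is convex.

1


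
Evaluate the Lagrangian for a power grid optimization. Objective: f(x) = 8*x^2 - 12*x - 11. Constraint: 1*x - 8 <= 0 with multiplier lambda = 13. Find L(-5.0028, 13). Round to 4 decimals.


Step 1: Evaluate f(x).
f(-5.0028) = 8*(-5.0028)^2 - 12*(-5.0028) - 11 = 249.2577
Step 2: Evaluate g(x).
g(-5.0028) = 1*-5.0028 - 8 = -13.0028
Step 3: Compute Lagrangian.
L = 249.2577 + 13*-13.0028 = 80.2213


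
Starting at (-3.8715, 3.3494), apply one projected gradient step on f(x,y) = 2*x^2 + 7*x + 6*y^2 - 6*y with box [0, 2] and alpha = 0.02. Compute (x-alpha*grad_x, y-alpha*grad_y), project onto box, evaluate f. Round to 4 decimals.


Step 1: Compute gradient at (-3.8715, 3.3494).
grad_x = 2*2*-3.8715 + 7 = -8.486
grad_y = 2*6*3.3494 - 6 = 34.1928
Step 2: Gradient step.
x_raw = -3.8715 - 0.02*-8.486 = -3.7018
y_raw = 3.3494 - 0.02*34.1928 = 2.6655
Step 3: Project onto [0, 2].
x_proj = clip(-3.7018) = 0.0
y_proj = clip(2.6655) = 2.0
Step 4: Evaluate f.
f(0.0, 2.0) = 12.0


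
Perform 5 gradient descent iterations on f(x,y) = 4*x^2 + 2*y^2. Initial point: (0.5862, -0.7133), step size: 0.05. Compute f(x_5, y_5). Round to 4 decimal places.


Gradient descent on f(x,y) = 4*x^2 + 2*y^2.
Starting point: (0.5862, -0.7133), alpha = 0.05
Step 1: grad_x = 2*4*0.5862 = 4.6896, grad_y = 2*2*-0.7133 = -2.8532
  x_1 = 0.5862 - 0.05*4.6896 = 0.3517
  y_1 = -0.7133 - 0.05*-2.8532 = -0.5706
Step 2: grad_x = 2*4*0.3517 = 2.8138, grad_y = 2*2*-0.5706 = -2.2826
  x_2 = 0.3517 - 0.05*2.8138 = 0.211
  y_2 = -0.5706 - 0.05*-2.2826 = -0.4565
Step 3: grad_x = 2*4*0.211 = 1.6883, grad_y = 2*2*-0.4565 = -1.826
  x_3 = 0.211 - 0.05*1.6883 = 0.1266
  y_3 = -0.4565 - 0.05*-1.826 = -0.3652
Step 4: grad_x = 2*4*0.1266 = 1.013, grad_y = 2*2*-0.3652 = -1.4608
  x_4 = 0.1266 - 0.05*1.013 = 0.076
  y_4 = -0.3652 - 0.05*-1.4608 = -0.2922
Step 5: grad_x = 2*4*0.076 = 0.6078, grad_y = 2*2*-0.2922 = -1.1687
  x_5 = 0.076 - 0.05*0.6078 = 0.0456
  y_5 = -0.2922 - 0.05*-1.1687 = -0.2337
f(0.0456, -0.2337) = 4*0.0456^2 + 2*(-0.2337)^2 = 0.1176


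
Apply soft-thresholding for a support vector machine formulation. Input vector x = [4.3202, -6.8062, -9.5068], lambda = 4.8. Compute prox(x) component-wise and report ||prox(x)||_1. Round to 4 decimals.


Soft-thresholding with lambda = 4.8:
prox(4.3202) = sign(4.3202)*max(|4.3202| - 4.8, 0) = 0.0
prox(-6.8062) = sign(-6.8062)*max(|-6.8062| - 4.8, 0) = -2.0062
prox(-9.5068) = sign(-9.5068)*max(|-9.5068| - 4.8, 0) = -4.7068
prox(x) = [0.0, -2.0062, -4.7068]
||prox(x)||_1 = 0.0 + 2.0062 + 4.7068 = 6.713


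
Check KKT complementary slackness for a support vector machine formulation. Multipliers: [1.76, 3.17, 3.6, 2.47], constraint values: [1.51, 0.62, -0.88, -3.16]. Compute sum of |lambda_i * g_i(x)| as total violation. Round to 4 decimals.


KKT complementary slackness check:
lambda_1 * g_1 = 1.76 * 1.51 = 2.6576
lambda_2 * g_2 = 3.17 * 0.62 = 1.9654
lambda_3 * g_3 = 3.6 * -0.88 = -3.168
lambda_4 * g_4 = 2.47 * -3.16 = -7.8052
Total violation = 2.6576 + 1.9654 + 3.168 + 7.8052 = 15.5962


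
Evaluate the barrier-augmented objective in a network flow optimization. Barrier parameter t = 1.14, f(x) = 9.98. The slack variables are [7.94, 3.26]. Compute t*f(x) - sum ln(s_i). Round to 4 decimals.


Step 1: Compute log-barrier.
ln values: [2.0719, 1.1817]
phi = -(2.0719 + 1.1817) = -3.2536
Step 2: Compute augmented objective.
t*f(x) = 1.14*9.98 = 11.3772
Total = 11.3772 - 3.2536 = 8.1236


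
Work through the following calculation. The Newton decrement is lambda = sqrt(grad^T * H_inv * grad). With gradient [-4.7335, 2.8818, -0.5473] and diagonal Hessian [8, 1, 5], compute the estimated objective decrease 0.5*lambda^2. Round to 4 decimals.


Step 1: H is diagonal, so H^(-1) * g = [-0.5917, 2.8818, -0.1095].
Step 2: g^T H^(-1) g = sum_i g_i^2 / H_ii
  = (-4.7335)^2/8 + (2.8818)^2/1 + (-0.5473)^2/5
  = 2.8008 + 8.3048 + 0.0599 = 11.1654
Step 3: Objective decrease = 0.5 * g^T H^(-1) g = 5.5827


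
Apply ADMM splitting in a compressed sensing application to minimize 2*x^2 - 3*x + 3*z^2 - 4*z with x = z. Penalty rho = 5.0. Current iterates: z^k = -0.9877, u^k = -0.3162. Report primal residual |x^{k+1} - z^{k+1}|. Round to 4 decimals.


ADMM iteration with rho = 5.0, z^k = -0.9877, u^k = -0.3162
Step 1: x-update.
Minimize 2*x^2 - 3*x + (5.0/2)*(x + 0.9877 - 0.3162)^2
FOC: (2*2 + 5.0)*x = 3 + 5.0*(-0.9877 + 0.3162)
x^{k+1} = -0.0397
Step 2: z-update.
Minimize 3*z^2 - 4*z + (5.0/2)*(-0.0397 - z - 0.3162)^2
FOC: (2*3 + 5.0)*z = 4 + 5.0*(-0.0397 - 0.3162)
z^{k+1} = 0.2019
Step 3: u-update.
u^{k+1} = -0.3162 - 0.0397 - 0.2019 = -0.5578
Step 4: Primal residual = |-0.0397 - 0.2019| = 0.2416


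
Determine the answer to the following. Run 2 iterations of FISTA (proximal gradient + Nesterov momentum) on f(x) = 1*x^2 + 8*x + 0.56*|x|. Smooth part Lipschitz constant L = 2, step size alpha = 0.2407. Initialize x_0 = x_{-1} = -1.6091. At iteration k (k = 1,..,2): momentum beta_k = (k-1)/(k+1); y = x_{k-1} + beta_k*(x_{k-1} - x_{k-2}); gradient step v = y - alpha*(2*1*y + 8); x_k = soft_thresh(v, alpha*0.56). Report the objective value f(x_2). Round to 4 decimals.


FISTA on f(x) = 1*x^2 + 8*x + 0.56*|x|
L = 2, alpha = 0.2407
Iteration 1: beta = 0.0, y = -1.6091 + 0.0*(-1.6091 + 1.6091) = -1.6091
  grad(y) = 4.7818, v = y - alpha*grad = -2.7601
  prox(v) = soft_thresh(-2.7601, 0.1348) = -2.6253
Iteration 2: beta = 0.3333, y = -2.6253 + 0.3333*(-2.6253 + 1.6091) = -2.964
  grad(y) = 2.072, v = y - alpha*grad = -3.4627
  prox(v) = soft_thresh(-3.4627, 0.1348) = -3.3279
f(x_2) = 1*(-3.3279)^2 + 8*(-3.3279) + 0.56*|-3.3279| = -13.6847


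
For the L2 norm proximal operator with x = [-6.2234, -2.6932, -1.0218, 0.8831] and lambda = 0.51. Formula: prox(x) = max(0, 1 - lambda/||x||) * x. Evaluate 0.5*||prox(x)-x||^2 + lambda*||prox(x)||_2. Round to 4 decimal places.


Step 1: Compute ||x||.
||x|| = 6.9143
Step 2: Compute scaling factor.
scale = max(0, 1 - 0.51/6.9143) = 0.9262
Step 3: prox(x) = [-5.7644, -2.4945, -0.9464, 0.818]
||prox(x)|| = 6.4043
Step 4: Proximal objective.
0.5*||prox-x||^2 = 0.1301
lambda*||prox|| = 3.2662
Total = 3.3963


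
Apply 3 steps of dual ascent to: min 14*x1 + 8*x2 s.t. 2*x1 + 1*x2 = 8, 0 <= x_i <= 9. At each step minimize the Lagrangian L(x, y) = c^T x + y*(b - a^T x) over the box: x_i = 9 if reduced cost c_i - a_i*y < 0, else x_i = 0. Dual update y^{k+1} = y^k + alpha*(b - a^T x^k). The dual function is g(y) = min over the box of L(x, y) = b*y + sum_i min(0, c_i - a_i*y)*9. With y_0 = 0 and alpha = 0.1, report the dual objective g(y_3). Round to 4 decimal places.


Dual ascent for LP: min 14*x1 + 8*x2, 2*x1 + 1*x2 = 8, 0 <= x_i <= 9
Step 1: y^k = 0.0, reduced costs: (14.0, 8.0)
  x^k = (0.0, 0.0), subgradient = b - a^T x = 8.0
  y^{k+1} = 0.0 + 0.1*8.0 = 0.8
Step 2: y^k = 0.8, reduced costs: (12.4, 7.2)
  x^k = (0.0, 0.0), subgradient = b - a^T x = 8.0
  y^{k+1} = 0.8 + 0.1*8.0 = 1.6
Step 3: y^k = 1.6, reduced costs: (10.8, 6.4)
  x^k = (0.0, 0.0), subgradient = b - a^T x = 8.0
  y^{k+1} = 1.6 + 0.1*8.0 = 2.4
Dual objective at y_3 = 2.4: reduced costs (9.2, 5.6), box minimizer x = (0.0, 0.0)
g(y_3) = b*y + (c1 - a1*y)*x1 + (c2 - a2*y)*x2 = 8*2.4 + 9.2*0.0 + 5.6*0.0 = 19.2 + 0.0 + 0.0 = 19.2


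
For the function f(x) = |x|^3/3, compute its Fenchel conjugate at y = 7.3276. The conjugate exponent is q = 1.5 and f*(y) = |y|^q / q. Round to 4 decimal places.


The conjugate exponent q satisfies 1/p + 1/q = 1.
p = 3, so q = 3/(3 - 1) = 1.5
|y|^q = 7.3276^1.5 = 19.8355
f*(7.3276) = 19.8355 / 1.5 = 13.2237


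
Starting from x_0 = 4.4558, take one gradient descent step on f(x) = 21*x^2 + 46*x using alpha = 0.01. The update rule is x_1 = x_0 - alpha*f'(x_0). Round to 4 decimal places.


We compute the gradient at x_0 and apply the update.
f'(x) = 42*x + 46
f'(4.4558) = 42*4.4558 + 46 = 233.1436
x_1 = 4.4558 - 0.01*233.1436 = 2.1244


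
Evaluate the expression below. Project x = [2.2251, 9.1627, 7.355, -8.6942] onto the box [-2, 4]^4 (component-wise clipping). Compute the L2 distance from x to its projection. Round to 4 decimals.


Project each component onto [-2, 4].
clip(2.2251) = 2.2251, clip(9.1627) = 4.0, clip(7.355) = 4.0, clip(-8.6942) = -2.0
Projection = [2.2251, 4.0, 4.0, -2.0]
Squared diffs: [0.0, 26.6535, 11.256, 44.8123]
Distance = sqrt(82.7218) = 9.0952


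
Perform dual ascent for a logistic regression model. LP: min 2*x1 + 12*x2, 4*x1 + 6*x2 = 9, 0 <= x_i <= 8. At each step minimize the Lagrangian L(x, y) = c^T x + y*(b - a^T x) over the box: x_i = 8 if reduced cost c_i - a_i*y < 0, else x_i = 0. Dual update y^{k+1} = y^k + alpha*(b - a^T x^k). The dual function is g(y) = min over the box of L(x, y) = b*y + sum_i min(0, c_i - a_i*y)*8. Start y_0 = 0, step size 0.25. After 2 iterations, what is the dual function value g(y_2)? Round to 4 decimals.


Dual ascent for LP: min 2*x1 + 12*x2, 4*x1 + 6*x2 = 9, 0 <= x_i <= 8
Step 1: y^k = 0.0, reduced costs: (2.0, 12.0)
  x^k = (0.0, 0.0), subgradient = b - a^T x = 9.0
  y^{k+1} = 0.0 + 0.25*9.0 = 2.25
Step 2: y^k = 2.25, reduced costs: (-7.0, -1.5)
  x^k = (8.0, 8.0), subgradient = b - a^T x = -71.0
  y^{k+1} = 2.25 + 0.25*-71.0 = -15.5
Dual objective at y_2 = -15.5: reduced costs (64.0, 105.0), box minimizer x = (0.0, 0.0)
g(y_2) = b*y + (c1 - a1*y)*x1 + (c2 - a2*y)*x2 = 9*(-15.5) + 64.0*0.0 + 105.0*0.0 = -139.5 + 0.0 + 0.0 = -139.5


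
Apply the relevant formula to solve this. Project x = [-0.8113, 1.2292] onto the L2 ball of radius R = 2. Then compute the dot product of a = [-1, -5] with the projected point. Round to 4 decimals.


Step 1: Compute ||x|| (intermediates to 6 decimals).
||x|| = sqrt((-0.8113)^2 + 1.2292^2) = 1.4728
Step 2: Project.
Since ||x|| <= R, proj = x (no scaling needed).
proj(x) = [-0.8113, 1.2292]
Step 3: Dot product.
a^T * proj(x) = -1*(-0.8113) - 5*1.2292 = -5.3347


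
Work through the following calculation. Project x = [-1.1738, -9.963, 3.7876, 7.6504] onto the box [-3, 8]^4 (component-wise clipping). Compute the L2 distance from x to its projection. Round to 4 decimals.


Project each component onto [-3, 8].
clip(-1.1738) = -1.1738, clip(-9.963) = -3.0, clip(3.7876) = 3.7876, clip(7.6504) = 7.6504
Projection = [-1.1738, -3.0, 3.7876, 7.6504]
Squared diffs: [0.0, 48.4834, 0.0, 0.0]
Distance = sqrt(48.4834) = 6.963


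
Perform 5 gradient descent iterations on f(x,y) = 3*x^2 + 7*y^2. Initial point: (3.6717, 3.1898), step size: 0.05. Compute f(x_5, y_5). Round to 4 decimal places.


Gradient descent on f(x,y) = 3*x^2 + 7*y^2.
Starting point: (3.6717, 3.1898), alpha = 0.05
Step 1: grad_x = 2*3*3.6717 = 22.0302, grad_y = 2*7*3.1898 = 44.6572
  x_1 = 3.6717 - 0.05*22.0302 = 2.5702
  y_1 = 3.1898 - 0.05*44.6572 = 0.9569
Step 2: grad_x = 2*3*2.5702 = 15.4211, grad_y = 2*7*0.9569 = 13.3972
  x_2 = 2.5702 - 0.05*15.4211 = 1.7991
  y_2 = 0.9569 - 0.05*13.3972 = 0.2871
Step 3: grad_x = 2*3*1.7991 = 10.7948, grad_y = 2*7*0.2871 = 4.0191
  x_3 = 1.7991 - 0.05*10.7948 = 1.2594
  y_3 = 0.2871 - 0.05*4.0191 = 0.0861
Step 4: grad_x = 2*3*1.2594 = 7.5564, grad_y = 2*7*0.0861 = 1.2057
  x_4 = 1.2594 - 0.05*7.5564 = 0.8816
  y_4 = 0.0861 - 0.05*1.2057 = 0.0258
Step 5: grad_x = 2*3*0.8816 = 5.2895, grad_y = 2*7*0.0258 = 0.3617
  x_5 = 0.8816 - 0.05*5.2895 = 0.6171
  y_5 = 0.0258 - 0.05*0.3617 = 0.0078
f(0.6171, 0.0078) = 3*0.6171^2 + 7*0.0078^2 = 1.1429


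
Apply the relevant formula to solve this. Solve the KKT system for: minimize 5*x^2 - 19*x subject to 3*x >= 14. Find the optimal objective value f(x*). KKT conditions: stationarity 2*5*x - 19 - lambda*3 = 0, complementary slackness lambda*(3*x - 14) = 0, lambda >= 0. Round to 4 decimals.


Step 1: Try lambda = 0 (constraint inactive).
x_unc = 19/(2*5) = 1.9
Check: 3*1.9 = 5.7 < 14 -- violated!
Step 2: Constraint must be active: 3*x = 14
x* = 14/3 = 4.6667 (rounded; the exact value 14/3 is used below)
lambda = (2*5*(14/3) - 19)/3 = 9.2222
Step 3: Compute optimal value.
f(x*) = 5*(14/3)^2 - 19*(14/3) = 20.2222


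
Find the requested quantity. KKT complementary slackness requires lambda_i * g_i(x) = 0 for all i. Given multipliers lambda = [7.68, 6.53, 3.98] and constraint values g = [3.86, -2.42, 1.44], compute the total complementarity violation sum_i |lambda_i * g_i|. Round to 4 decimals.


KKT complementary slackness check:
lambda_1 * g_1 = 7.68 * 3.86 = 29.6448
lambda_2 * g_2 = 6.53 * -2.42 = -15.8026
lambda_3 * g_3 = 3.98 * 1.44 = 5.7312
Total violation = 29.6448 + 15.8026 + 5.7312 = 51.1786


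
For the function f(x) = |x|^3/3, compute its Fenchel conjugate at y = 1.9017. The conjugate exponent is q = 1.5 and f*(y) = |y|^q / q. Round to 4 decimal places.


The conjugate exponent q satisfies 1/p + 1/q = 1.
p = 3, so q = 3/(3 - 1) = 1.5
|y|^q = 1.9017^1.5 = 2.6225
f*(1.9017) = 2.6225 / 1.5 = 1.7483


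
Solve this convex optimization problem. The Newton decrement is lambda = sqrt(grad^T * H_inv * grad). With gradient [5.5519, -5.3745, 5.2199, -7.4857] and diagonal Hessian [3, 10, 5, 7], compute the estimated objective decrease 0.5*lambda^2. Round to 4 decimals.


Step 1: H is diagonal, so H^(-1) * g = [1.8506, -0.5375, 1.044, -1.0694].
Step 2: g^T H^(-1) g = sum_i g_i^2 / H_ii
  = (5.5519)^2/3 + (-5.3745)^2/10 + (5.2199)^2/5 + (-7.4857)^2/7
  = 10.2745 + 2.8885 + 5.4495 + 8.0051 = 26.6176
Step 3: Objective decrease = 0.5 * g^T H^(-1) g = 13.3088


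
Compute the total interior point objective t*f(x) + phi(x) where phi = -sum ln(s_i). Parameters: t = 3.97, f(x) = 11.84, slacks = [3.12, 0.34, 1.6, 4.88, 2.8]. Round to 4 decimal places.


Step 1: Compute log-barrier.
ln values: [1.1378, -1.0788, 0.47, 1.5851, 1.0296]
phi = -(1.1378 - 1.0788 + 0.47 + 1.5851 + 1.0296) = -3.1438
Step 2: Compute augmented objective.
t*f(x) = 3.97*11.84 = 47.0048
Total = 47.0048 - 3.1438 = 43.861


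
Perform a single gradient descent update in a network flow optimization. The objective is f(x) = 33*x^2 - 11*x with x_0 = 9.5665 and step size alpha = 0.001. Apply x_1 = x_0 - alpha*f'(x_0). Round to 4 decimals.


We compute the gradient at x_0 and apply the update.
f'(x) = 66*x - 11
f'(9.5665) = 66*9.5665 - 11 = 620.389
x_1 = 9.5665 - 0.001*620.389 = 8.9461


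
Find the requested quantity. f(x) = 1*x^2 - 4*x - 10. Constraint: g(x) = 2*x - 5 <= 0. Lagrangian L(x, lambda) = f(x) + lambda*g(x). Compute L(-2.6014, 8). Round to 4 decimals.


Step 1: Evaluate f(x).
f(-2.6014) = 1*(-2.6014)^2 - 4*(-2.6014) - 10 = 7.1729
Step 2: Evaluate g(x).
g(-2.6014) = 2*-2.6014 - 5 = -10.2028
Step 3: Compute Lagrangian.
L = 7.1729 + 8*-10.2028 = -74.4495


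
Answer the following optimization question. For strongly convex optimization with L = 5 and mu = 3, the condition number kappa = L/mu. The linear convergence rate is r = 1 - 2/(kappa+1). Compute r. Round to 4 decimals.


Step 1: Compute the condition number.
kappa = L/mu = 5/3 = 1.6667
Step 2: Compute the convergence rate.
r = 1 - 2/(kappa + 1) = 1 - 2*mu/(L + mu) = (L - mu)/(L + mu) = 2/8 = 0.25


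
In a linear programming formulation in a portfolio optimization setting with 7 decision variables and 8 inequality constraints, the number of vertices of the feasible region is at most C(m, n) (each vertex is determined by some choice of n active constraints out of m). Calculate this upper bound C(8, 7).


Each vertex corresponds to some choice of n active constraints out of m, so the number of vertices is at most C(m, n) = m! / (n!(m-n)!).
m = 8, n = 7
Numerator: 8 * 7 * 6 * 5 * 4 * 3 * 2
Denominator: 7! = 5040
C(8, 7) = 8


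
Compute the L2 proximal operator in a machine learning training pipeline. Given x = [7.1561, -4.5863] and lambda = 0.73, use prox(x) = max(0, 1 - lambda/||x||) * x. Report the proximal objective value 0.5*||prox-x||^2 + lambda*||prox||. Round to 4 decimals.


Step 1: Compute ||x||.
||x|| = 8.4996
Step 2: Compute scaling factor.
scale = max(0, 1 - 0.73/8.4996) = 0.9141
Step 3: prox(x) = [6.5415, -4.1924]
||prox(x)|| = 7.7696
Step 4: Proximal objective.
0.5*||prox-x||^2 = 0.2665
lambda*||prox|| = 5.6718
Total = 5.9383


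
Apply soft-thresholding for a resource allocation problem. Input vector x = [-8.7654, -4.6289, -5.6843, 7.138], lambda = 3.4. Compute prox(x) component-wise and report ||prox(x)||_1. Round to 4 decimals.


Soft-thresholding with lambda = 3.4:
prox(-8.7654) = sign(-8.7654)*max(|-8.7654| - 3.4, 0) = -5.3654
prox(-4.6289) = sign(-4.6289)*max(|-4.6289| - 3.4, 0) = -1.2289
prox(-5.6843) = sign(-5.6843)*max(|-5.6843| - 3.4, 0) = -2.2843
prox(7.138) = sign(7.138)*max(|7.138| - 3.4, 0) = 3.738
prox(x) = [-5.3654, -1.2289, -2.2843, 3.738]
||prox(x)||_1 = 5.3654 + 1.2289 + 2.2843 + 3.738 = 12.6166


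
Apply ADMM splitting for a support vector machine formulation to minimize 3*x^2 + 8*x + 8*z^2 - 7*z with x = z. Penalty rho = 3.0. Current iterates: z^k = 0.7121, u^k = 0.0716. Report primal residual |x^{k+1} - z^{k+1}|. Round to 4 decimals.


ADMM iteration with rho = 3.0, z^k = 0.7121, u^k = 0.0716
Step 1: x-update.
Minimize 3*x^2 + 8*x + (3.0/2)*(x - 0.7121 + 0.0716)^2
FOC: (2*3 + 3.0)*x = -8 + 3.0*(0.7121 - 0.0716)
x^{k+1} = -0.6754
Step 2: z-update.
Minimize 8*z^2 - 7*z + (3.0/2)*(-0.6754 - z + 0.0716)^2
FOC: (2*8 + 3.0)*z = 7 + 3.0*(-0.6754 + 0.0716)
z^{k+1} = 0.2731
Step 3: u-update.
u^{k+1} = 0.0716 - 0.6754 - 0.2731 = -0.8769
Step 4: Primal residual = |-0.6754 - 0.2731| = 0.9485


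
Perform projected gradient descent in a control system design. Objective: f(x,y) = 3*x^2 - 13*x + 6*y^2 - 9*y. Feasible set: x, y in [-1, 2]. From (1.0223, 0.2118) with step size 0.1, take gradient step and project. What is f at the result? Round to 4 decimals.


Step 1: Compute gradient at (1.0223, 0.2118).
grad_x = 2*3*1.0223 - 13 = -6.8662
grad_y = 2*6*0.2118 - 9 = -6.4584
Step 2: Gradient step.
x_raw = 1.0223 - 0.1*-6.8662 = 1.7089
y_raw = 0.2118 - 0.1*-6.4584 = 0.8576
Step 3: Project onto [-1, 2].
x_proj = clip(1.7089) = 1.7089
y_proj = clip(0.8576) = 0.8576
Step 4: Evaluate f.
f(1.7089, 0.8576) = -16.7602
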